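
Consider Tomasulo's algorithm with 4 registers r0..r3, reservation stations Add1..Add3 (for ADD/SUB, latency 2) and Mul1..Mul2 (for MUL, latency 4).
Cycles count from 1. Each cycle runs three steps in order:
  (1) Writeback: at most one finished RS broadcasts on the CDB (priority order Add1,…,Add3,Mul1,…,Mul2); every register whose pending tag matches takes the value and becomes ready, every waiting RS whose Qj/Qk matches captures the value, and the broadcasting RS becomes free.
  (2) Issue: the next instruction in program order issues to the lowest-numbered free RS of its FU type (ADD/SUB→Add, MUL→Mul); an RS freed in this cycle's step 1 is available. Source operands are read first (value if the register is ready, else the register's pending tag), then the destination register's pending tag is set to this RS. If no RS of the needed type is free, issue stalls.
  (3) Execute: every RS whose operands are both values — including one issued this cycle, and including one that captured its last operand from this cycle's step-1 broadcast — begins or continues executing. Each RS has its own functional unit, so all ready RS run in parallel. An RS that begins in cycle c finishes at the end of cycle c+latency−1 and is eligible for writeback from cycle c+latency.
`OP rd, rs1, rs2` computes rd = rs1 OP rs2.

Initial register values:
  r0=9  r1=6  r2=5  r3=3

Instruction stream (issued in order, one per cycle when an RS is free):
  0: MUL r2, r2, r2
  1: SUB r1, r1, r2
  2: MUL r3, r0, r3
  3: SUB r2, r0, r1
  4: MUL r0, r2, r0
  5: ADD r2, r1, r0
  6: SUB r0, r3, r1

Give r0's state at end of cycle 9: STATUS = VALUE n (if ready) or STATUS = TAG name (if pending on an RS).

cycle 1: issue MUL r2<-Mul1 // r0:9,r1:6,r2:Mul1,r3:3
cycle 2: issue SUB r1<-Add1 // r0:9,r1:Add1,r2:Mul1,r3:3
cycle 3: issue MUL r3<-Mul2 // r0:9,r1:Add1,r2:Mul1,r3:Mul2
cycle 4: issue SUB r2<-Add2 // r0:9,r1:Add1,r2:Add2,r3:Mul2
cycle 5: CDB Mul1=25; issue MUL r0<-Mul1 // r0:Mul1,r1:Add1,r2:Add2,r3:Mul2
cycle 6: issue ADD r2<-Add3 // r0:Mul1,r1:Add1,r2:Add3,r3:Mul2
cycle 7: CDB Add1=-19; issue SUB r0<-Add1 // r0:Add1,r1:-19,r2:Add3,r3:Mul2
cycle 8: CDB Mul2=27 // r0:Add1,r1:-19,r2:Add3,r3:27
cycle 9: CDB Add2=28 // r0:Add1,r1:-19,r2:Add3,r3:27

STATUS = TAG Add1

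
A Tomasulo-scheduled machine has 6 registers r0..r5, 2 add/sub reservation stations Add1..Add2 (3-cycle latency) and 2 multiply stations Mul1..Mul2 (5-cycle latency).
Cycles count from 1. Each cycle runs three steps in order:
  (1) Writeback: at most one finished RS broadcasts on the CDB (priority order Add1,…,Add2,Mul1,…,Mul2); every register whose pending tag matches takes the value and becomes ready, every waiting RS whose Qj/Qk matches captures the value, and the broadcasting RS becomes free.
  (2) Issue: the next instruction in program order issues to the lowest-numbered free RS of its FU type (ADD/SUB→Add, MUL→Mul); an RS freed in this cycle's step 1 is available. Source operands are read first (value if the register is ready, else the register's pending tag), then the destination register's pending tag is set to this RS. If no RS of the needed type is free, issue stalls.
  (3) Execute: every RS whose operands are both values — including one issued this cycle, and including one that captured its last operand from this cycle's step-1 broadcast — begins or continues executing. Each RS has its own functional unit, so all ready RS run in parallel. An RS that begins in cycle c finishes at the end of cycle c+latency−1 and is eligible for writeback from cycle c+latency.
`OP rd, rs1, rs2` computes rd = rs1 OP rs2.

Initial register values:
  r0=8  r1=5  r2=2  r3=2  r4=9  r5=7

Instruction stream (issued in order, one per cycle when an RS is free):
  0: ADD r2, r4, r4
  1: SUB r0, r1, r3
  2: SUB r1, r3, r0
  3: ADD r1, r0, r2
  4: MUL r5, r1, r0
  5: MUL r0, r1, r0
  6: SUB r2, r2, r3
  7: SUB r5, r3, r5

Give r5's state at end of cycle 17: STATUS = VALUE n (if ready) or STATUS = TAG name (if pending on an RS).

  c1: issue ADD r2<-Add1  regs: r0:8,r1:5,r2:Add1,r3:2,r4:9,r5:7
  c2: issue SUB r0<-Add2  regs: r0:Add2,r1:5,r2:Add1,r3:2,r4:9,r5:7
  c3: stall  regs: r0:Add2,r1:5,r2:Add1,r3:2,r4:9,r5:7
  c4: CDB Add1=18; issue SUB r1<-Add1  regs: r0:Add2,r1:Add1,r2:18,r3:2,r4:9,r5:7
  c5: CDB Add2=3; issue ADD r1<-Add2  regs: r0:3,r1:Add2,r2:18,r3:2,r4:9,r5:7
  c6: issue MUL r5<-Mul1  regs: r0:3,r1:Add2,r2:18,r3:2,r4:9,r5:Mul1
  c7: issue MUL r0<-Mul2  regs: r0:Mul2,r1:Add2,r2:18,r3:2,r4:9,r5:Mul1
  c8: CDB Add1=-1; issue SUB r2<-Add1  regs: r0:Mul2,r1:Add2,r2:Add1,r3:2,r4:9,r5:Mul1
  c9: CDB Add2=21; issue SUB r5<-Add2  regs: r0:Mul2,r1:21,r2:Add1,r3:2,r4:9,r5:Add2
  c10: -  regs: r0:Mul2,r1:21,r2:Add1,r3:2,r4:9,r5:Add2
  c11: CDB Add1=16  regs: r0:Mul2,r1:21,r2:16,r3:2,r4:9,r5:Add2
  c12: -  regs: r0:Mul2,r1:21,r2:16,r3:2,r4:9,r5:Add2
  c13: -  regs: r0:Mul2,r1:21,r2:16,r3:2,r4:9,r5:Add2
  c14: CDB Mul1=63  regs: r0:Mul2,r1:21,r2:16,r3:2,r4:9,r5:Add2
  c15: CDB Mul2=63  regs: r0:63,r1:21,r2:16,r3:2,r4:9,r5:Add2
  c16: -  regs: r0:63,r1:21,r2:16,r3:2,r4:9,r5:Add2
  c17: CDB Add2=-61  regs: r0:63,r1:21,r2:16,r3:2,r4:9,r5:-61

STATUS = VALUE -61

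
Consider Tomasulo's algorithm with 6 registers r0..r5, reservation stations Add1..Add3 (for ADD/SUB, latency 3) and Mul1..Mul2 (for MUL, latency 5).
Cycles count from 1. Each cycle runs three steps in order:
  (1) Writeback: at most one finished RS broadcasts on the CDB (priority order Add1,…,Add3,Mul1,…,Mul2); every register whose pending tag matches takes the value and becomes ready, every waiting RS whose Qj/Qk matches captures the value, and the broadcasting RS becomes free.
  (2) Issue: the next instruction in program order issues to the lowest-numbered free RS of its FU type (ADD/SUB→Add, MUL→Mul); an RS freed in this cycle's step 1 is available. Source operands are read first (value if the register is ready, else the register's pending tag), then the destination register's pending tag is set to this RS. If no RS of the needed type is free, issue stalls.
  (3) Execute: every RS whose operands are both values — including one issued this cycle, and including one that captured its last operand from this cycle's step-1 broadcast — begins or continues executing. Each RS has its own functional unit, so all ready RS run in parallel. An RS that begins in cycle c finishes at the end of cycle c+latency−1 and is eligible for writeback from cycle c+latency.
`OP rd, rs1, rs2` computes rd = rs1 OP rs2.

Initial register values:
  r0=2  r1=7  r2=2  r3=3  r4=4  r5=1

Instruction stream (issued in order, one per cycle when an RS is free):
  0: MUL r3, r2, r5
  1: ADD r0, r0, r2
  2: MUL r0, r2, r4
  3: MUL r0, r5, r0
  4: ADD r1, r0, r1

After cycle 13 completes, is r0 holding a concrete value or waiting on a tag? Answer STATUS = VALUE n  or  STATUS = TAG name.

c1: issue MUL r3<-Mul1 | r0:2,r1:7,r2:2,r3:Mul1,r4:4,r5:1
c2: issue ADD r0<-Add1 | r0:Add1,r1:7,r2:2,r3:Mul1,r4:4,r5:1
c3: issue MUL r0<-Mul2 | r0:Mul2,r1:7,r2:2,r3:Mul1,r4:4,r5:1
c4: stall | r0:Mul2,r1:7,r2:2,r3:Mul1,r4:4,r5:1
c5: CDB Add1=4; stall | r0:Mul2,r1:7,r2:2,r3:Mul1,r4:4,r5:1
c6: CDB Mul1=2; issue MUL r0<-Mul1 | r0:Mul1,r1:7,r2:2,r3:2,r4:4,r5:1
c7: issue ADD r1<-Add1 | r0:Mul1,r1:Add1,r2:2,r3:2,r4:4,r5:1
c8: CDB Mul2=8 | r0:Mul1,r1:Add1,r2:2,r3:2,r4:4,r5:1
c9: - | r0:Mul1,r1:Add1,r2:2,r3:2,r4:4,r5:1
c10: - | r0:Mul1,r1:Add1,r2:2,r3:2,r4:4,r5:1
c11: - | r0:Mul1,r1:Add1,r2:2,r3:2,r4:4,r5:1
c12: - | r0:Mul1,r1:Add1,r2:2,r3:2,r4:4,r5:1
c13: CDB Mul1=8 | r0:8,r1:Add1,r2:2,r3:2,r4:4,r5:1

STATUS = VALUE 8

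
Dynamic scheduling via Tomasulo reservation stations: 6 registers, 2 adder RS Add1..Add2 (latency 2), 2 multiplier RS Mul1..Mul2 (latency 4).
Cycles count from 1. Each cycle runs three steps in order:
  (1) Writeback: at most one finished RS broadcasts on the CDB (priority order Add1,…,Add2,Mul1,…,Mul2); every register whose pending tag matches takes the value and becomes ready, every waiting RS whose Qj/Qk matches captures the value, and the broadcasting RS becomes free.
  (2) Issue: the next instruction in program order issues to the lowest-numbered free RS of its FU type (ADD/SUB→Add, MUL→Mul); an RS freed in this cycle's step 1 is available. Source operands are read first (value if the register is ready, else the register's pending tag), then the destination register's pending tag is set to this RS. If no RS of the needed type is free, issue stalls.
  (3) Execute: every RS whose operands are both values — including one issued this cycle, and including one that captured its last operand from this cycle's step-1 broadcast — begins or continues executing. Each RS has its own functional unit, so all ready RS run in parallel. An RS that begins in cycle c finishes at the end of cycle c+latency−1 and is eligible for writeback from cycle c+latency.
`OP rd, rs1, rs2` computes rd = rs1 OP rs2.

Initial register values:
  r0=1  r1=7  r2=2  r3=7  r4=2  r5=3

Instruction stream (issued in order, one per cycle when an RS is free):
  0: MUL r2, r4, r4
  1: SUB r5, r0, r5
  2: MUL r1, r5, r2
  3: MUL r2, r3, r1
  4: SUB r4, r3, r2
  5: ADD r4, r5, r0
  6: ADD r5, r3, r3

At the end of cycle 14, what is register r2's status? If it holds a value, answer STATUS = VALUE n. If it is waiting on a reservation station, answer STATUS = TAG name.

STATUS = VALUE -56

c1: issue MUL r2<-Mul1 | r0:1,r1:7,r2:Mul1,r3:7,r4:2,r5:3
c2: issue SUB r5<-Add1 | r0:1,r1:7,r2:Mul1,r3:7,r4:2,r5:Add1
c3: issue MUL r1<-Mul2 | r0:1,r1:Mul2,r2:Mul1,r3:7,r4:2,r5:Add1
c4: CDB Add1=-2; stall | r0:1,r1:Mul2,r2:Mul1,r3:7,r4:2,r5:-2
c5: CDB Mul1=4; issue MUL r2<-Mul1 | r0:1,r1:Mul2,r2:Mul1,r3:7,r4:2,r5:-2
c6: issue SUB r4<-Add1 | r0:1,r1:Mul2,r2:Mul1,r3:7,r4:Add1,r5:-2
c7: issue ADD r4<-Add2 | r0:1,r1:Mul2,r2:Mul1,r3:7,r4:Add2,r5:-2
c8: stall | r0:1,r1:Mul2,r2:Mul1,r3:7,r4:Add2,r5:-2
c9: CDB Add2=-1; issue ADD r5<-Add2 | r0:1,r1:Mul2,r2:Mul1,r3:7,r4:-1,r5:Add2
c10: CDB Mul2=-8 | r0:1,r1:-8,r2:Mul1,r3:7,r4:-1,r5:Add2
c11: CDB Add2=14 | r0:1,r1:-8,r2:Mul1,r3:7,r4:-1,r5:14
c12: - | r0:1,r1:-8,r2:Mul1,r3:7,r4:-1,r5:14
c13: - | r0:1,r1:-8,r2:Mul1,r3:7,r4:-1,r5:14
c14: CDB Mul1=-56 | r0:1,r1:-8,r2:-56,r3:7,r4:-1,r5:14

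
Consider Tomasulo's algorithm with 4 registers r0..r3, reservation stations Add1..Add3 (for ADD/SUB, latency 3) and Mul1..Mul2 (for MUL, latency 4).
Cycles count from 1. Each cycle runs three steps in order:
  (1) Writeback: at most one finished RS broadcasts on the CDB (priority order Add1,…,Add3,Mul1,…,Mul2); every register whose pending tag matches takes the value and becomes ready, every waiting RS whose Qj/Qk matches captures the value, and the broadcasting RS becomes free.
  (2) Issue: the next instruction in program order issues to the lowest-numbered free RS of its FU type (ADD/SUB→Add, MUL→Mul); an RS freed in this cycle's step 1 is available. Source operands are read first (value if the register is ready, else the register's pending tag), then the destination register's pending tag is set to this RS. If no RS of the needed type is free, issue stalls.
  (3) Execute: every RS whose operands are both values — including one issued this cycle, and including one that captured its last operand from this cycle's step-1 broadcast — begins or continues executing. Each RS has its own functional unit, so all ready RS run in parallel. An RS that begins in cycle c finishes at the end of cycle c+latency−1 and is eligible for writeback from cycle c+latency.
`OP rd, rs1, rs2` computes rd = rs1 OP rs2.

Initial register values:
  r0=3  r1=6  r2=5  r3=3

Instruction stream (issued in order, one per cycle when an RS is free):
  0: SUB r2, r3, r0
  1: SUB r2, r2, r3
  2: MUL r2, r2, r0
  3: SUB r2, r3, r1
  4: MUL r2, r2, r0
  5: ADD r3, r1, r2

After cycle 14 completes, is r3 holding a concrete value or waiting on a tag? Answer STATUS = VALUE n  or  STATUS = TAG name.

STATUS = VALUE -3

c1: issue SUB r2<-Add1 | r0:3,r1:6,r2:Add1,r3:3
c2: issue SUB r2<-Add2 | r0:3,r1:6,r2:Add2,r3:3
c3: issue MUL r2<-Mul1 | r0:3,r1:6,r2:Mul1,r3:3
c4: CDB Add1=0; issue SUB r2<-Add1 | r0:3,r1:6,r2:Add1,r3:3
c5: issue MUL r2<-Mul2 | r0:3,r1:6,r2:Mul2,r3:3
c6: issue ADD r3<-Add3 | r0:3,r1:6,r2:Mul2,r3:Add3
c7: CDB Add1=-3 | r0:3,r1:6,r2:Mul2,r3:Add3
c8: CDB Add2=-3 | r0:3,r1:6,r2:Mul2,r3:Add3
c9: - | r0:3,r1:6,r2:Mul2,r3:Add3
c10: - | r0:3,r1:6,r2:Mul2,r3:Add3
c11: CDB Mul2=-9 | r0:3,r1:6,r2:-9,r3:Add3
c12: CDB Mul1=-9 | r0:3,r1:6,r2:-9,r3:Add3
c13: - | r0:3,r1:6,r2:-9,r3:Add3
c14: CDB Add3=-3 | r0:3,r1:6,r2:-9,r3:-3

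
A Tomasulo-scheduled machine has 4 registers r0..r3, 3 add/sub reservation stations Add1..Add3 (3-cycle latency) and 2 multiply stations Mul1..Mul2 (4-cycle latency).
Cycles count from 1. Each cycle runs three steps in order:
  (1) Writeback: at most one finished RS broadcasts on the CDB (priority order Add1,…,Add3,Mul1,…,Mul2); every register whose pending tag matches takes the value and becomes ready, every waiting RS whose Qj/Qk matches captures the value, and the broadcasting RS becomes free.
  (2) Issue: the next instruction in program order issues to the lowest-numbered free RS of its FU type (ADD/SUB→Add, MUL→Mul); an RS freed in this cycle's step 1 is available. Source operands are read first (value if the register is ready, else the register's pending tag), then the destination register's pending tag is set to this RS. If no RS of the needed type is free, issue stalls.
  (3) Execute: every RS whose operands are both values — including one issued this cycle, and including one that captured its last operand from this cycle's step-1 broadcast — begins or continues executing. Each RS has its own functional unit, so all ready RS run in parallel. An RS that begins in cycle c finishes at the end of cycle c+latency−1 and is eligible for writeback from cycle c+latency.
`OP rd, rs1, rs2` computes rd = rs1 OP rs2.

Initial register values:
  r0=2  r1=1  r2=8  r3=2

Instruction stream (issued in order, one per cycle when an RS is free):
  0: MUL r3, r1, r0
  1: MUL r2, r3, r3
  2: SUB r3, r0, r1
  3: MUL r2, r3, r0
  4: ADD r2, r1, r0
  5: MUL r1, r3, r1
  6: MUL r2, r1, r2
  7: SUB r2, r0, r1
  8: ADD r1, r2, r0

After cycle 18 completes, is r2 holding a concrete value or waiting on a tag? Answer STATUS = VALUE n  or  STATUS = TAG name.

c1: issue MUL r3<-Mul1 | r0:2,r1:1,r2:8,r3:Mul1
c2: issue MUL r2<-Mul2 | r0:2,r1:1,r2:Mul2,r3:Mul1
c3: issue SUB r3<-Add1 | r0:2,r1:1,r2:Mul2,r3:Add1
c4: stall | r0:2,r1:1,r2:Mul2,r3:Add1
c5: CDB Mul1=2; issue MUL r2<-Mul1 | r0:2,r1:1,r2:Mul1,r3:Add1
c6: CDB Add1=1; issue ADD r2<-Add1 | r0:2,r1:1,r2:Add1,r3:1
c7: stall | r0:2,r1:1,r2:Add1,r3:1
c8: stall | r0:2,r1:1,r2:Add1,r3:1
c9: CDB Add1=3; stall | r0:2,r1:1,r2:3,r3:1
c10: CDB Mul1=2; issue MUL r1<-Mul1 | r0:2,r1:Mul1,r2:3,r3:1
c11: CDB Mul2=4; issue MUL r2<-Mul2 | r0:2,r1:Mul1,r2:Mul2,r3:1
c12: issue SUB r2<-Add1 | r0:2,r1:Mul1,r2:Add1,r3:1
c13: issue ADD r1<-Add2 | r0:2,r1:Add2,r2:Add1,r3:1
c14: CDB Mul1=1 | r0:2,r1:Add2,r2:Add1,r3:1
c15: - | r0:2,r1:Add2,r2:Add1,r3:1
c16: - | r0:2,r1:Add2,r2:Add1,r3:1
c17: CDB Add1=1 | r0:2,r1:Add2,r2:1,r3:1
c18: CDB Mul2=3 | r0:2,r1:Add2,r2:1,r3:1

STATUS = VALUE 1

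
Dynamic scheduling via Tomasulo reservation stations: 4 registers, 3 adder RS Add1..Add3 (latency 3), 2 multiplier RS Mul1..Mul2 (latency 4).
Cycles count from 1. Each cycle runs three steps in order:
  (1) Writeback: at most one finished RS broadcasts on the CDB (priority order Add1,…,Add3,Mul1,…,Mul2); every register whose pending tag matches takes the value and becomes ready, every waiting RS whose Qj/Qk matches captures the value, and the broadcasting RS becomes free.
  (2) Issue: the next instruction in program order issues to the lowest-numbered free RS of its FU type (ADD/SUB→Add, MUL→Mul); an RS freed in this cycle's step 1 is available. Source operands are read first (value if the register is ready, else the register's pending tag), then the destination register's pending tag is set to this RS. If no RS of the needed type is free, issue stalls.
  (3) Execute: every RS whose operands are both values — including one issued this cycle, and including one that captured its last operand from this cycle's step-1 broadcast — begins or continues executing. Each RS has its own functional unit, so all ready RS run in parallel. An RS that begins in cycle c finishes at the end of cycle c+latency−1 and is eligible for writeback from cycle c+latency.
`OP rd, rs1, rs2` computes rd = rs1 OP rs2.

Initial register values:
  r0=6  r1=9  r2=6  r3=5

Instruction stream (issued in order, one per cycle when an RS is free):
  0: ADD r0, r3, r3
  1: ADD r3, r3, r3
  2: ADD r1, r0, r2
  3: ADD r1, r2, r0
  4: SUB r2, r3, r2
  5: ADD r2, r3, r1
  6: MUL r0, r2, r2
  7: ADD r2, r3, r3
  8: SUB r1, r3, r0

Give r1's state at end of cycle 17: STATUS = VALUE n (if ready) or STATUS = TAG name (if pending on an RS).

STATUS = VALUE -666

  c1: issue ADD r0<-Add1  regs: r0:Add1,r1:9,r2:6,r3:5
  c2: issue ADD r3<-Add2  regs: r0:Add1,r1:9,r2:6,r3:Add2
  c3: issue ADD r1<-Add3  regs: r0:Add1,r1:Add3,r2:6,r3:Add2
  c4: CDB Add1=10; issue ADD r1<-Add1  regs: r0:10,r1:Add1,r2:6,r3:Add2
  c5: CDB Add2=10; issue SUB r2<-Add2  regs: r0:10,r1:Add1,r2:Add2,r3:10
  c6: stall  regs: r0:10,r1:Add1,r2:Add2,r3:10
  c7: CDB Add1=16; issue ADD r2<-Add1  regs: r0:10,r1:16,r2:Add1,r3:10
  c8: CDB Add2=4; issue MUL r0<-Mul1  regs: r0:Mul1,r1:16,r2:Add1,r3:10
  c9: CDB Add3=16; issue ADD r2<-Add2  regs: r0:Mul1,r1:16,r2:Add2,r3:10
  c10: CDB Add1=26; issue SUB r1<-Add1  regs: r0:Mul1,r1:Add1,r2:Add2,r3:10
  c11: -  regs: r0:Mul1,r1:Add1,r2:Add2,r3:10
  c12: CDB Add2=20  regs: r0:Mul1,r1:Add1,r2:20,r3:10
  c13: -  regs: r0:Mul1,r1:Add1,r2:20,r3:10
  c14: CDB Mul1=676  regs: r0:676,r1:Add1,r2:20,r3:10
  c15: -  regs: r0:676,r1:Add1,r2:20,r3:10
  c16: -  regs: r0:676,r1:Add1,r2:20,r3:10
  c17: CDB Add1=-666  regs: r0:676,r1:-666,r2:20,r3:10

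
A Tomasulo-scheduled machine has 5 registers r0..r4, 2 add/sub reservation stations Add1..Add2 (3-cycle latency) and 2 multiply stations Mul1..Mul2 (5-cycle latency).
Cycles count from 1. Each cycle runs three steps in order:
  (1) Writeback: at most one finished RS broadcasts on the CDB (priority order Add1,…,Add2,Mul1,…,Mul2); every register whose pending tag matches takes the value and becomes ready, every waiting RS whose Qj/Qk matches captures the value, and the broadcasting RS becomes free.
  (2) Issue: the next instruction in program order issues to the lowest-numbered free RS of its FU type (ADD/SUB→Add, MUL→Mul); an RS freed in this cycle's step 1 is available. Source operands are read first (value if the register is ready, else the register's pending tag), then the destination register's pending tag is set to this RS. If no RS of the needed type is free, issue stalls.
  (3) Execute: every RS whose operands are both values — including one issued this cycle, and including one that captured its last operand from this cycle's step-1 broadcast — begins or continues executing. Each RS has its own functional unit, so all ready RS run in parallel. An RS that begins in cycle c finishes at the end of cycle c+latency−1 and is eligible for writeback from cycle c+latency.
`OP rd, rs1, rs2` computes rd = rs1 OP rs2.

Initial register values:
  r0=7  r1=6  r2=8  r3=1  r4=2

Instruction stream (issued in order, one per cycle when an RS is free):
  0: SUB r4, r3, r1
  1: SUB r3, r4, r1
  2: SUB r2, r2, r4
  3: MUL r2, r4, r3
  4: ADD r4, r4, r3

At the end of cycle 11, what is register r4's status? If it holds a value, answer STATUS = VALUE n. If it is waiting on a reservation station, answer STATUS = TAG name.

STATUS = VALUE -16

cycle 1: issue SUB r4<-Add1 // r0:7,r1:6,r2:8,r3:1,r4:Add1
cycle 2: issue SUB r3<-Add2 // r0:7,r1:6,r2:8,r3:Add2,r4:Add1
cycle 3: stall // r0:7,r1:6,r2:8,r3:Add2,r4:Add1
cycle 4: CDB Add1=-5; issue SUB r2<-Add1 // r0:7,r1:6,r2:Add1,r3:Add2,r4:-5
cycle 5: issue MUL r2<-Mul1 // r0:7,r1:6,r2:Mul1,r3:Add2,r4:-5
cycle 6: stall // r0:7,r1:6,r2:Mul1,r3:Add2,r4:-5
cycle 7: CDB Add1=13; issue ADD r4<-Add1 // r0:7,r1:6,r2:Mul1,r3:Add2,r4:Add1
cycle 8: CDB Add2=-11 // r0:7,r1:6,r2:Mul1,r3:-11,r4:Add1
cycle 9: - // r0:7,r1:6,r2:Mul1,r3:-11,r4:Add1
cycle 10: - // r0:7,r1:6,r2:Mul1,r3:-11,r4:Add1
cycle 11: CDB Add1=-16 // r0:7,r1:6,r2:Mul1,r3:-11,r4:-16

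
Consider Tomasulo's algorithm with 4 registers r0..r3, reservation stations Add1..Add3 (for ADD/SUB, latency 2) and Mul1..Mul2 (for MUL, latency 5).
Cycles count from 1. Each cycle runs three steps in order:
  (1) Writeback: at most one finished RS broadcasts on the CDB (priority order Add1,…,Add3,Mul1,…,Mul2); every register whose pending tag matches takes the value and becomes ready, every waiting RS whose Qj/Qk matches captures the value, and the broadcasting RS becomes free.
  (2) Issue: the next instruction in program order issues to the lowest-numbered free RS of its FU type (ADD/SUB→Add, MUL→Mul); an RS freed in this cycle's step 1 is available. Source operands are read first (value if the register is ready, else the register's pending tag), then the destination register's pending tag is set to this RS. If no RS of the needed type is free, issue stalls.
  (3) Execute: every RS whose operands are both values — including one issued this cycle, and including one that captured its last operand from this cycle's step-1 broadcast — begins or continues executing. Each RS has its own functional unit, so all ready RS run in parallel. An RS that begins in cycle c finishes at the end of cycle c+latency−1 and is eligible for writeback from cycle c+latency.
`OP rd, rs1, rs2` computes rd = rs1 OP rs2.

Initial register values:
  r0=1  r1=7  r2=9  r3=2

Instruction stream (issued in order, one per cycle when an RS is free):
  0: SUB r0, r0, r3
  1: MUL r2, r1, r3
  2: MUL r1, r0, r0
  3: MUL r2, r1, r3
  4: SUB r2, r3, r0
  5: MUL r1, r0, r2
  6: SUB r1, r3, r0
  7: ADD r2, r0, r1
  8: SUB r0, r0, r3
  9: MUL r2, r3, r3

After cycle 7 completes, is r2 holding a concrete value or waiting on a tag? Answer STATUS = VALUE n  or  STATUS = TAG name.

STATUS = TAG Mul1

  c1: issue SUB r0<-Add1  regs: r0:Add1,r1:7,r2:9,r3:2
  c2: issue MUL r2<-Mul1  regs: r0:Add1,r1:7,r2:Mul1,r3:2
  c3: CDB Add1=-1; issue MUL r1<-Mul2  regs: r0:-1,r1:Mul2,r2:Mul1,r3:2
  c4: stall  regs: r0:-1,r1:Mul2,r2:Mul1,r3:2
  c5: stall  regs: r0:-1,r1:Mul2,r2:Mul1,r3:2
  c6: stall  regs: r0:-1,r1:Mul2,r2:Mul1,r3:2
  c7: CDB Mul1=14; issue MUL r2<-Mul1  regs: r0:-1,r1:Mul2,r2:Mul1,r3:2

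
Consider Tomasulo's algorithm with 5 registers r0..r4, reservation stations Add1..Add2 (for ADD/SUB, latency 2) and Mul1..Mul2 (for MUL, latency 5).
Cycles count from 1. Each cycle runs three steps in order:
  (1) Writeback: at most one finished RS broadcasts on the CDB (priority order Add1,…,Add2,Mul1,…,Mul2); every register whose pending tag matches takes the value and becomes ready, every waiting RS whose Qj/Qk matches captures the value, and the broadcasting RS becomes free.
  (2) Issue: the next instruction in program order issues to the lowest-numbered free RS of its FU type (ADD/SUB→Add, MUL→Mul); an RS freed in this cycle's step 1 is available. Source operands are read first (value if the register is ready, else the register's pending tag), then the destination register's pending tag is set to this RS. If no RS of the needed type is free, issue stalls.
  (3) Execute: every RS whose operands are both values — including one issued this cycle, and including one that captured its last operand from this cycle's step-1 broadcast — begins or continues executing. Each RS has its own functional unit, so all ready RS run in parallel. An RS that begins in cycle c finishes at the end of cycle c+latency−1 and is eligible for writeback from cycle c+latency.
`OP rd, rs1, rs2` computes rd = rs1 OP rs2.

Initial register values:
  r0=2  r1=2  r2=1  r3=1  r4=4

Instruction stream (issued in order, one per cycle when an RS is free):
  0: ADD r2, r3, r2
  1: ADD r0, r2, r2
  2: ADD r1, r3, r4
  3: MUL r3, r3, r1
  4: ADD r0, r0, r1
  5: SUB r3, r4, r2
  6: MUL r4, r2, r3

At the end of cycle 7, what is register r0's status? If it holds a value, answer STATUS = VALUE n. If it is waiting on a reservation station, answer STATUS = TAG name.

STATUS = TAG Add1

  c1: issue ADD r2<-Add1  regs: r0:2,r1:2,r2:Add1,r3:1,r4:4
  c2: issue ADD r0<-Add2  regs: r0:Add2,r1:2,r2:Add1,r3:1,r4:4
  c3: CDB Add1=2; issue ADD r1<-Add1  regs: r0:Add2,r1:Add1,r2:2,r3:1,r4:4
  c4: issue MUL r3<-Mul1  regs: r0:Add2,r1:Add1,r2:2,r3:Mul1,r4:4
  c5: CDB Add1=5; issue ADD r0<-Add1  regs: r0:Add1,r1:5,r2:2,r3:Mul1,r4:4
  c6: CDB Add2=4; issue SUB r3<-Add2  regs: r0:Add1,r1:5,r2:2,r3:Add2,r4:4
  c7: issue MUL r4<-Mul2  regs: r0:Add1,r1:5,r2:2,r3:Add2,r4:Mul2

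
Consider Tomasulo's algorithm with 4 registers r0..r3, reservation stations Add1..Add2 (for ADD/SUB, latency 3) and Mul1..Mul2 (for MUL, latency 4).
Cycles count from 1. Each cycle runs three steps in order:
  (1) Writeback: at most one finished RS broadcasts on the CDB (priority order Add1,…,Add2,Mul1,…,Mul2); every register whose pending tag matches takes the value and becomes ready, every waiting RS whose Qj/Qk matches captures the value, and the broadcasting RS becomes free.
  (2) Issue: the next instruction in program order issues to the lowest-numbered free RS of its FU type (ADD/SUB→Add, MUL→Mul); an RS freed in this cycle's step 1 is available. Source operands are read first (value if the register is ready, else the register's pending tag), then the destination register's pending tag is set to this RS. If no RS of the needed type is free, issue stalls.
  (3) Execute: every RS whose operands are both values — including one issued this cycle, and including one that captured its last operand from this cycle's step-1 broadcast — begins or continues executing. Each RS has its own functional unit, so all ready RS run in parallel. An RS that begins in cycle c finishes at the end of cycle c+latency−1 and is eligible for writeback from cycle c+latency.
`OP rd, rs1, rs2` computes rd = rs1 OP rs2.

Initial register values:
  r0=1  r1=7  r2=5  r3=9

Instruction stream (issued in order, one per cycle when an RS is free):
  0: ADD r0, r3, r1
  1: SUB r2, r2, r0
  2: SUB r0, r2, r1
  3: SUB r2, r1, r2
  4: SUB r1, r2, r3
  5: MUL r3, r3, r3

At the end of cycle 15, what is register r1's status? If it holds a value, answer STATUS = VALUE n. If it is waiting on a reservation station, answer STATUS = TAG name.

c1: issue ADD r0<-Add1 | r0:Add1,r1:7,r2:5,r3:9
c2: issue SUB r2<-Add2 | r0:Add1,r1:7,r2:Add2,r3:9
c3: stall | r0:Add1,r1:7,r2:Add2,r3:9
c4: CDB Add1=16; issue SUB r0<-Add1 | r0:Add1,r1:7,r2:Add2,r3:9
c5: stall | r0:Add1,r1:7,r2:Add2,r3:9
c6: stall | r0:Add1,r1:7,r2:Add2,r3:9
c7: CDB Add2=-11; issue SUB r2<-Add2 | r0:Add1,r1:7,r2:Add2,r3:9
c8: stall | r0:Add1,r1:7,r2:Add2,r3:9
c9: stall | r0:Add1,r1:7,r2:Add2,r3:9
c10: CDB Add1=-18; issue SUB r1<-Add1 | r0:-18,r1:Add1,r2:Add2,r3:9
c11: CDB Add2=18; issue MUL r3<-Mul1 | r0:-18,r1:Add1,r2:18,r3:Mul1
c12: - | r0:-18,r1:Add1,r2:18,r3:Mul1
c13: - | r0:-18,r1:Add1,r2:18,r3:Mul1
c14: CDB Add1=9 | r0:-18,r1:9,r2:18,r3:Mul1
c15: CDB Mul1=81 | r0:-18,r1:9,r2:18,r3:81

STATUS = VALUE 9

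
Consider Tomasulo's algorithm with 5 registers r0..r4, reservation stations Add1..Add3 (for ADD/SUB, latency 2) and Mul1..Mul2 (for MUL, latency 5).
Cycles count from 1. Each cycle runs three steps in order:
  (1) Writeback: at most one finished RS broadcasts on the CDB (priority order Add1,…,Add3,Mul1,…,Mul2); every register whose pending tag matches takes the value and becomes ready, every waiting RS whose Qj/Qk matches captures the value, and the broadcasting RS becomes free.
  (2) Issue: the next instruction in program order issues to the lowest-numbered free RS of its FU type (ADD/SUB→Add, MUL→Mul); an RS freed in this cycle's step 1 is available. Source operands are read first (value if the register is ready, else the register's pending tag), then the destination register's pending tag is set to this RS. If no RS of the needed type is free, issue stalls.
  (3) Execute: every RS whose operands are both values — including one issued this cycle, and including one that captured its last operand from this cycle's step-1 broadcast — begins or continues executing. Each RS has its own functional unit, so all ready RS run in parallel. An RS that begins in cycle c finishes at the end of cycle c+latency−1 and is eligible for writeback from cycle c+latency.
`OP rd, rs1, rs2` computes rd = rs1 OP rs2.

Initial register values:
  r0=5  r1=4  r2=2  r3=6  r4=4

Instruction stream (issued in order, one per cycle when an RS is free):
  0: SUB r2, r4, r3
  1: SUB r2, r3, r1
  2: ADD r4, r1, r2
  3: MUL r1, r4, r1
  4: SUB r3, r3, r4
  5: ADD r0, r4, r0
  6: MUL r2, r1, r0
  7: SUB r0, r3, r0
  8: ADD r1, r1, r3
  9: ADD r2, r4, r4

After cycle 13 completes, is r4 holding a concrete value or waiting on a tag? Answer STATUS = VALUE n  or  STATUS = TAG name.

STATUS = VALUE 6

cycle 1: issue SUB r2<-Add1 // r0:5,r1:4,r2:Add1,r3:6,r4:4
cycle 2: issue SUB r2<-Add2 // r0:5,r1:4,r2:Add2,r3:6,r4:4
cycle 3: CDB Add1=-2; issue ADD r4<-Add1 // r0:5,r1:4,r2:Add2,r3:6,r4:Add1
cycle 4: CDB Add2=2; issue MUL r1<-Mul1 // r0:5,r1:Mul1,r2:2,r3:6,r4:Add1
cycle 5: issue SUB r3<-Add2 // r0:5,r1:Mul1,r2:2,r3:Add2,r4:Add1
cycle 6: CDB Add1=6; issue ADD r0<-Add1 // r0:Add1,r1:Mul1,r2:2,r3:Add2,r4:6
cycle 7: issue MUL r2<-Mul2 // r0:Add1,r1:Mul1,r2:Mul2,r3:Add2,r4:6
cycle 8: CDB Add1=11; issue SUB r0<-Add1 // r0:Add1,r1:Mul1,r2:Mul2,r3:Add2,r4:6
cycle 9: CDB Add2=0; issue ADD r1<-Add2 // r0:Add1,r1:Add2,r2:Mul2,r3:0,r4:6
cycle 10: issue ADD r2<-Add3 // r0:Add1,r1:Add2,r2:Add3,r3:0,r4:6
cycle 11: CDB Add1=-11 // r0:-11,r1:Add2,r2:Add3,r3:0,r4:6
cycle 12: CDB Add3=12 // r0:-11,r1:Add2,r2:12,r3:0,r4:6
cycle 13: CDB Mul1=24 // r0:-11,r1:Add2,r2:12,r3:0,r4:6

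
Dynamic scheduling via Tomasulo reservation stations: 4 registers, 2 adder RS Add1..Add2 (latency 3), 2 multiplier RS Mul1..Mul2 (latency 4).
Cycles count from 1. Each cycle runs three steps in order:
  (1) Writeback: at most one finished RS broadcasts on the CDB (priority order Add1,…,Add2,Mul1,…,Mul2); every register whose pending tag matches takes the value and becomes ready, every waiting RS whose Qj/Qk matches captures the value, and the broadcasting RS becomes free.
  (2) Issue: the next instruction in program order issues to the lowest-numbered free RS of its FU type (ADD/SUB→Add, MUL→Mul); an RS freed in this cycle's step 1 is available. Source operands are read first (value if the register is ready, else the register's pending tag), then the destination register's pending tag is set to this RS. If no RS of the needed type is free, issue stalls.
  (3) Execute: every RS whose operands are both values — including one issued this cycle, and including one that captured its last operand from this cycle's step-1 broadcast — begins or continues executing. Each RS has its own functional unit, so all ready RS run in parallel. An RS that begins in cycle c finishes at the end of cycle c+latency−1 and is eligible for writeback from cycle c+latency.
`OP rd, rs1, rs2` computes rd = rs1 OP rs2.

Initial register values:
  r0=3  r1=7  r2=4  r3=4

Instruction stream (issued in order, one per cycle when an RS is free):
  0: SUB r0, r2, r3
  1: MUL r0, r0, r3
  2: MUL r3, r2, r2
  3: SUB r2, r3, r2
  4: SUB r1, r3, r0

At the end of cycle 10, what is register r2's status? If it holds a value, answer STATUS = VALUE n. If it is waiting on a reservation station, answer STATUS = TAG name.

STATUS = VALUE 12

  c1: issue SUB r0<-Add1  regs: r0:Add1,r1:7,r2:4,r3:4
  c2: issue MUL r0<-Mul1  regs: r0:Mul1,r1:7,r2:4,r3:4
  c3: issue MUL r3<-Mul2  regs: r0:Mul1,r1:7,r2:4,r3:Mul2
  c4: CDB Add1=0; issue SUB r2<-Add1  regs: r0:Mul1,r1:7,r2:Add1,r3:Mul2
  c5: issue SUB r1<-Add2  regs: r0:Mul1,r1:Add2,r2:Add1,r3:Mul2
  c6: -  regs: r0:Mul1,r1:Add2,r2:Add1,r3:Mul2
  c7: CDB Mul2=16  regs: r0:Mul1,r1:Add2,r2:Add1,r3:16
  c8: CDB Mul1=0  regs: r0:0,r1:Add2,r2:Add1,r3:16
  c9: -  regs: r0:0,r1:Add2,r2:Add1,r3:16
  c10: CDB Add1=12  regs: r0:0,r1:Add2,r2:12,r3:16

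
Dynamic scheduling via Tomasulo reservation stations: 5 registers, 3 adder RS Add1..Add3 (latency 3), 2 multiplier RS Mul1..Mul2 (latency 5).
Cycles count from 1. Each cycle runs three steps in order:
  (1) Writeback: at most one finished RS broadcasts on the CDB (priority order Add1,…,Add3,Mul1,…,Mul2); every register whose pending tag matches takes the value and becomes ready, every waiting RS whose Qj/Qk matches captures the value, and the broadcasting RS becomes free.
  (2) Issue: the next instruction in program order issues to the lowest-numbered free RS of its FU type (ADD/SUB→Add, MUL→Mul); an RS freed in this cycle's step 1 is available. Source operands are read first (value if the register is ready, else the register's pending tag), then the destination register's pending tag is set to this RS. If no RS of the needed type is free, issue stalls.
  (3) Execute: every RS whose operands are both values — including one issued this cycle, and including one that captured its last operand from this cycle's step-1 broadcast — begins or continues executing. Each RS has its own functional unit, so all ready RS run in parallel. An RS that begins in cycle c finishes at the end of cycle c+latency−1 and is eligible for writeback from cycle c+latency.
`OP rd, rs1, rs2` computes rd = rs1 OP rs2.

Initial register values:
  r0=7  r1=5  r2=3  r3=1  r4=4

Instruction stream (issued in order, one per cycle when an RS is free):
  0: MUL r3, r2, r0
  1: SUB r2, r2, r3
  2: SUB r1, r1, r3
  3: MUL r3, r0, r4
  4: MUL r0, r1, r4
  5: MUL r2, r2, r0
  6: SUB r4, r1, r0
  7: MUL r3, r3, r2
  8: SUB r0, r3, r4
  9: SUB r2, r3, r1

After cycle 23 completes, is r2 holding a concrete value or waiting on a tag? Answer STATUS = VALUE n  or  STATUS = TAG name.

STATUS = TAG Add3

  c1: issue MUL r3<-Mul1  regs: r0:7,r1:5,r2:3,r3:Mul1,r4:4
  c2: issue SUB r2<-Add1  regs: r0:7,r1:5,r2:Add1,r3:Mul1,r4:4
  c3: issue SUB r1<-Add2  regs: r0:7,r1:Add2,r2:Add1,r3:Mul1,r4:4
  c4: issue MUL r3<-Mul2  regs: r0:7,r1:Add2,r2:Add1,r3:Mul2,r4:4
  c5: stall  regs: r0:7,r1:Add2,r2:Add1,r3:Mul2,r4:4
  c6: CDB Mul1=21; issue MUL r0<-Mul1  regs: r0:Mul1,r1:Add2,r2:Add1,r3:Mul2,r4:4
  c7: stall  regs: r0:Mul1,r1:Add2,r2:Add1,r3:Mul2,r4:4
  c8: stall  regs: r0:Mul1,r1:Add2,r2:Add1,r3:Mul2,r4:4
  c9: CDB Add1=-18; stall  regs: r0:Mul1,r1:Add2,r2:-18,r3:Mul2,r4:4
  c10: CDB Add2=-16; stall  regs: r0:Mul1,r1:-16,r2:-18,r3:Mul2,r4:4
  c11: CDB Mul2=28; issue MUL r2<-Mul2  regs: r0:Mul1,r1:-16,r2:Mul2,r3:28,r4:4
  c12: issue SUB r4<-Add1  regs: r0:Mul1,r1:-16,r2:Mul2,r3:28,r4:Add1
  c13: stall  regs: r0:Mul1,r1:-16,r2:Mul2,r3:28,r4:Add1
  c14: stall  regs: r0:Mul1,r1:-16,r2:Mul2,r3:28,r4:Add1
  c15: CDB Mul1=-64; issue MUL r3<-Mul1  regs: r0:-64,r1:-16,r2:Mul2,r3:Mul1,r4:Add1
  c16: issue SUB r0<-Add2  regs: r0:Add2,r1:-16,r2:Mul2,r3:Mul1,r4:Add1
  c17: issue SUB r2<-Add3  regs: r0:Add2,r1:-16,r2:Add3,r3:Mul1,r4:Add1
  c18: CDB Add1=48  regs: r0:Add2,r1:-16,r2:Add3,r3:Mul1,r4:48
  c19: -  regs: r0:Add2,r1:-16,r2:Add3,r3:Mul1,r4:48
  c20: CDB Mul2=1152  regs: r0:Add2,r1:-16,r2:Add3,r3:Mul1,r4:48
  c21: -  regs: r0:Add2,r1:-16,r2:Add3,r3:Mul1,r4:48
  c22: -  regs: r0:Add2,r1:-16,r2:Add3,r3:Mul1,r4:48
  c23: -  regs: r0:Add2,r1:-16,r2:Add3,r3:Mul1,r4:48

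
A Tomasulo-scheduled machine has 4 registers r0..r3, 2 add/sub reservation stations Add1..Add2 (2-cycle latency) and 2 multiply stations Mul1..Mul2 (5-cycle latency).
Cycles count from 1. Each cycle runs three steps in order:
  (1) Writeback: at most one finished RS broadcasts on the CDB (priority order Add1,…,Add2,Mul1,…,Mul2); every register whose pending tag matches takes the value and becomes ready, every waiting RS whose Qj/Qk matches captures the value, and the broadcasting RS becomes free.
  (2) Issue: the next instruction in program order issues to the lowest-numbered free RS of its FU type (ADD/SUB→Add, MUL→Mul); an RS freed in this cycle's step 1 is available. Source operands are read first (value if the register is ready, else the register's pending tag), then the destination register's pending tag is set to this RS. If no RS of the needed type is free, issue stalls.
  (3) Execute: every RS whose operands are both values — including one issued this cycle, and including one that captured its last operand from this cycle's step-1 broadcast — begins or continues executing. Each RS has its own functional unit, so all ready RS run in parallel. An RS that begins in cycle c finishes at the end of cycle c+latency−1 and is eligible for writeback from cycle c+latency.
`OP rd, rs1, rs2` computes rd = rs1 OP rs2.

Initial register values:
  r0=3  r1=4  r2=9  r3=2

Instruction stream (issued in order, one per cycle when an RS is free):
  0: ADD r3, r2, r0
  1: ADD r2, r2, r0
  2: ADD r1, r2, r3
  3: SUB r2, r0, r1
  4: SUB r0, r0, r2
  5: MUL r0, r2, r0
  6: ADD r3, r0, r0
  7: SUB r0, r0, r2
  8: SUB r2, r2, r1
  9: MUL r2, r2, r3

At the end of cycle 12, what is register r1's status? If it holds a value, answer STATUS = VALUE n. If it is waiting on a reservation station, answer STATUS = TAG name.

STATUS = VALUE 24

  c1: issue ADD r3<-Add1  regs: r0:3,r1:4,r2:9,r3:Add1
  c2: issue ADD r2<-Add2  regs: r0:3,r1:4,r2:Add2,r3:Add1
  c3: CDB Add1=12; issue ADD r1<-Add1  regs: r0:3,r1:Add1,r2:Add2,r3:12
  c4: CDB Add2=12; issue SUB r2<-Add2  regs: r0:3,r1:Add1,r2:Add2,r3:12
  c5: stall  regs: r0:3,r1:Add1,r2:Add2,r3:12
  c6: CDB Add1=24; issue SUB r0<-Add1  regs: r0:Add1,r1:24,r2:Add2,r3:12
  c7: issue MUL r0<-Mul1  regs: r0:Mul1,r1:24,r2:Add2,r3:12
  c8: CDB Add2=-21; issue ADD r3<-Add2  regs: r0:Mul1,r1:24,r2:-21,r3:Add2
  c9: stall  regs: r0:Mul1,r1:24,r2:-21,r3:Add2
  c10: CDB Add1=24; issue SUB r0<-Add1  regs: r0:Add1,r1:24,r2:-21,r3:Add2
  c11: stall  regs: r0:Add1,r1:24,r2:-21,r3:Add2
  c12: stall  regs: r0:Add1,r1:24,r2:-21,r3:Add2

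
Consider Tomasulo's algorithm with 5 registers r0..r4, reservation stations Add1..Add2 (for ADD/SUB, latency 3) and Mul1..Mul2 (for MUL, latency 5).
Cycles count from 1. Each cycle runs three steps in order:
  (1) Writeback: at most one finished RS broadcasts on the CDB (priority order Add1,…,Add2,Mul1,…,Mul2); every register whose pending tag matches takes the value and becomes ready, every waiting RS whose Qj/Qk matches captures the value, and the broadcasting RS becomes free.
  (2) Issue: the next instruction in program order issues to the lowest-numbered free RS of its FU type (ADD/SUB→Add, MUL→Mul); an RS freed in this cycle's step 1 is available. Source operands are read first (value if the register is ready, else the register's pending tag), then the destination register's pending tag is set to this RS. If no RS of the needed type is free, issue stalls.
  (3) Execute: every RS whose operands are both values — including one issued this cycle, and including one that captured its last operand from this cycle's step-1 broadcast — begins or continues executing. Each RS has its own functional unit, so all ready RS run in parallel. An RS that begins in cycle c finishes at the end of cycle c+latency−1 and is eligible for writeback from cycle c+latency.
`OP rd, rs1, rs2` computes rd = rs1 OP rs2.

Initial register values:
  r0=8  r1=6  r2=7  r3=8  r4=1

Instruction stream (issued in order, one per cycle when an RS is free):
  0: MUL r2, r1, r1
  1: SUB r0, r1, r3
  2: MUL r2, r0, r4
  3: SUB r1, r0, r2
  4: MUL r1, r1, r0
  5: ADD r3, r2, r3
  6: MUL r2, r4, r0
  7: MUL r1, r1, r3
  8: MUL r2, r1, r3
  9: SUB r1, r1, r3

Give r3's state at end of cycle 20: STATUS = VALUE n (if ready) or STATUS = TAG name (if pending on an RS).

c1: issue MUL r2<-Mul1 | r0:8,r1:6,r2:Mul1,r3:8,r4:1
c2: issue SUB r0<-Add1 | r0:Add1,r1:6,r2:Mul1,r3:8,r4:1
c3: issue MUL r2<-Mul2 | r0:Add1,r1:6,r2:Mul2,r3:8,r4:1
c4: issue SUB r1<-Add2 | r0:Add1,r1:Add2,r2:Mul2,r3:8,r4:1
c5: CDB Add1=-2; stall | r0:-2,r1:Add2,r2:Mul2,r3:8,r4:1
c6: CDB Mul1=36; issue MUL r1<-Mul1 | r0:-2,r1:Mul1,r2:Mul2,r3:8,r4:1
c7: issue ADD r3<-Add1 | r0:-2,r1:Mul1,r2:Mul2,r3:Add1,r4:1
c8: stall | r0:-2,r1:Mul1,r2:Mul2,r3:Add1,r4:1
c9: stall | r0:-2,r1:Mul1,r2:Mul2,r3:Add1,r4:1
c10: CDB Mul2=-2; issue MUL r2<-Mul2 | r0:-2,r1:Mul1,r2:Mul2,r3:Add1,r4:1
c11: stall | r0:-2,r1:Mul1,r2:Mul2,r3:Add1,r4:1
c12: stall | r0:-2,r1:Mul1,r2:Mul2,r3:Add1,r4:1
c13: CDB Add1=6; stall | r0:-2,r1:Mul1,r2:Mul2,r3:6,r4:1
c14: CDB Add2=0; stall | r0:-2,r1:Mul1,r2:Mul2,r3:6,r4:1
c15: CDB Mul2=-2; issue MUL r1<-Mul2 | r0:-2,r1:Mul2,r2:-2,r3:6,r4:1
c16: stall | r0:-2,r1:Mul2,r2:-2,r3:6,r4:1
c17: stall | r0:-2,r1:Mul2,r2:-2,r3:6,r4:1
c18: stall | r0:-2,r1:Mul2,r2:-2,r3:6,r4:1
c19: CDB Mul1=0; issue MUL r2<-Mul1 | r0:-2,r1:Mul2,r2:Mul1,r3:6,r4:1
c20: issue SUB r1<-Add1 | r0:-2,r1:Add1,r2:Mul1,r3:6,r4:1

STATUS = VALUE 6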